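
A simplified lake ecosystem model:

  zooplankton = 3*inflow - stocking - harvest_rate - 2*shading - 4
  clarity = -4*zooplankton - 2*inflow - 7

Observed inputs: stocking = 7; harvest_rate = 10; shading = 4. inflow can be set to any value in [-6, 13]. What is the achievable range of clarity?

Substituting into the zooplankton equation gives zooplankton = 3*inflow - 29.
So clarity = -14*inflow + 109.
Linear in inflow, so extremes are at the endpoints: inflow = -6 gives clarity = 193; inflow = 13 gives clarity = -73.

-73 to 193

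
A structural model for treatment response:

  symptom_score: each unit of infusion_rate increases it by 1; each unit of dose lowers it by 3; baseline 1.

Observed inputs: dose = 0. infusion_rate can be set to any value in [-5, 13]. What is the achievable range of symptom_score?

Substituting into the symptom_score equation gives symptom_score = infusion_rate + 1.
Linear in infusion_rate, so extremes are at the endpoints: infusion_rate = -5 gives symptom_score = -4; infusion_rate = 13 gives symptom_score = 14.

-4 to 14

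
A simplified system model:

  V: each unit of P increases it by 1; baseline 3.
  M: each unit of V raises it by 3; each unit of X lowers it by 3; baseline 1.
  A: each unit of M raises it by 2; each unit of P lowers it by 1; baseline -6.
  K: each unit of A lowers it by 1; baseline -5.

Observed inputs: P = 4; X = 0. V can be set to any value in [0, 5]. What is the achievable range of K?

Intervening on V fixes its value directly, overriding its dependence on P.
Substituting into the M equation gives M = 3*V + 1.
So A = 6*V - 8.
This gives K = -6*V + 3.
Linear in V, so extremes are at the endpoints: V = 0 gives K = 3; V = 5 gives K = -27.

-27 to 3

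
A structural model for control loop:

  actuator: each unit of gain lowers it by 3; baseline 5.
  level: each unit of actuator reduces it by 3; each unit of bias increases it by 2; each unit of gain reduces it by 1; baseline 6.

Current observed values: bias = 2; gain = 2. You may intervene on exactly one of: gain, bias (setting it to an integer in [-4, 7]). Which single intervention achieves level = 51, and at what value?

set gain = 7

Intervening on gain: with other inputs at their observed values, level = 8*gain - 5. Solving for 51 gives gain = 7, within [-4, 7].
Intervening on bias: level = 2*bias + 7. Reaching 51 requires bias = 22, outside [-4, 7].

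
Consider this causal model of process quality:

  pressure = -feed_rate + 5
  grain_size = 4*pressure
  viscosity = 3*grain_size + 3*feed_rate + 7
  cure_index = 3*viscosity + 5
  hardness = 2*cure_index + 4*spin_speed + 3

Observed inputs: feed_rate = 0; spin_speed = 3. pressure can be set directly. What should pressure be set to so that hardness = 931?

Intervening on pressure fixes its value directly, overriding its dependence on feed_rate.
Substituting into the viscosity equation gives viscosity = 12*pressure + 7.
Substituting into the cure_index equation gives cure_index = 36*pressure + 26.
Substituting into the hardness equation gives hardness = 72*pressure + 67.
Solve 72*pressure + 67 = 931: pressure = (931 - 67) / 72 = 12.

pressure = 12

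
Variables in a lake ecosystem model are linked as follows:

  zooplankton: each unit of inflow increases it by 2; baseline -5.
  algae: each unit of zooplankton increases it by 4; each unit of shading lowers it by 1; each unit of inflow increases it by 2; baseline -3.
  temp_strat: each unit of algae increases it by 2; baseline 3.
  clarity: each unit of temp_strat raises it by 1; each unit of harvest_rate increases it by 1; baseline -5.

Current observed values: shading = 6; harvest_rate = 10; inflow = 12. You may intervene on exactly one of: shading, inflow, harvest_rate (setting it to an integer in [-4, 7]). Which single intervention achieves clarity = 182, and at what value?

set harvest_rate = 2

Intervening on shading: clarity = -2*shading + 202. Reaching 182 requires shading = 10, outside [-4, 7].
Intervening on inflow: clarity = 20*inflow - 50. Reaching 182 requires inflow = 58/5, not an integer.
Intervening on harvest_rate: with other inputs at their observed values, clarity = harvest_rate + 180. Solving for 182 gives harvest_rate = 2, within [-4, 7].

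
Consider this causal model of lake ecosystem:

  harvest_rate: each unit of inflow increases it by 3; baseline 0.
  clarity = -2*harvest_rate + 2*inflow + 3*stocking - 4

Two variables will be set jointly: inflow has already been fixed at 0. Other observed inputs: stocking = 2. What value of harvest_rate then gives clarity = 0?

With inflow held at 0:
Intervening on harvest_rate fixes its value directly, overriding its dependence on inflow.
Substituting into the clarity equation gives clarity = -2*harvest_rate + 2.
Solve -2*harvest_rate + 2 = 0: harvest_rate = (0 - 2) / -2 = 1.

harvest_rate = 1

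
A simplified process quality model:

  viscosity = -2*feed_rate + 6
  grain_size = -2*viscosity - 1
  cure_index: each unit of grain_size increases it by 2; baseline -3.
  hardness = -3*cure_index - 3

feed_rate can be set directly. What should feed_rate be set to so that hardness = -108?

Substituting into the grain_size equation gives grain_size = 4*feed_rate - 13.
Substituting into the cure_index equation gives cure_index = 8*feed_rate - 29.
Substituting into the hardness equation gives hardness = -24*feed_rate + 84.
Solve -24*feed_rate + 84 = -108: feed_rate = (-108 - 84) / -24 = 8.

feed_rate = 8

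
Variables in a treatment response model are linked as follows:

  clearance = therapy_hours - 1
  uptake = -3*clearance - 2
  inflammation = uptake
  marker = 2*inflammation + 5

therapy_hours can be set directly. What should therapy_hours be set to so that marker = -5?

therapy_hours = 2

Substituting into the uptake equation gives uptake = -3*therapy_hours + 1.
Substituting into the inflammation equation gives inflammation = -3*therapy_hours + 1.
Substituting into the marker equation gives marker = -6*therapy_hours + 7.
Solve -6*therapy_hours + 7 = -5: therapy_hours = (-5 - 7) / -6 = 2.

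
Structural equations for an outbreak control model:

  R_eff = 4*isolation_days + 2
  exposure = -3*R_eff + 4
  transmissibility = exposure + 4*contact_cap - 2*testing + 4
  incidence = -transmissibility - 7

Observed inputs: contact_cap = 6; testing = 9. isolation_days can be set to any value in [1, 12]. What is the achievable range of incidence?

-3 to 129

Substituting into the exposure equation gives exposure = -12*isolation_days - 2.
Substituting into the transmissibility equation gives transmissibility = -12*isolation_days + 8.
So incidence = 12*isolation_days - 15.
Linear in isolation_days, so extremes are at the endpoints: isolation_days = 1 gives incidence = -3; isolation_days = 12 gives incidence = 129.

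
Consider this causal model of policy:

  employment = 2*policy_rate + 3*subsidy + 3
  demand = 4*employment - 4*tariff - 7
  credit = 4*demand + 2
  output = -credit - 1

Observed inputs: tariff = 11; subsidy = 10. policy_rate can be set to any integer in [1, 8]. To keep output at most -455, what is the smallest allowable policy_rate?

policy_rate = 4

Substituting into the employment equation gives employment = 2*policy_rate + 33.
Substituting into the demand equation gives demand = 8*policy_rate + 81.
Substituting into the credit equation gives credit = 32*policy_rate + 326.
Substituting into the output equation gives output = -32*policy_rate - 327.
Require -32*policy_rate - 327 ≤ -455, so policy_rate ≥ 4.
The smallest integer in [1, 8] satisfying this is 4.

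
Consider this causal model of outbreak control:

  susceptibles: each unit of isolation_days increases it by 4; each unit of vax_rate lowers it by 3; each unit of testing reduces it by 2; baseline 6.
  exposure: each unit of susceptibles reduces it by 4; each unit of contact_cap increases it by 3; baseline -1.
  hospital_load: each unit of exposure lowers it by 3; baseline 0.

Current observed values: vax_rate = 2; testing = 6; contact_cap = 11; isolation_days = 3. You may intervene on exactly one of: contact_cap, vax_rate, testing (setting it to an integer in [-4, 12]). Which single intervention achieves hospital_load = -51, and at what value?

Intervening on contact_cap: with other inputs at their observed values, hospital_load = -9*contact_cap + 3. Solving for -51 gives contact_cap = 6, within [-4, 12].
Intervening on vax_rate: hospital_load = -36*vax_rate - 24. Reaching -51 requires vax_rate = 3/4, not an integer.
Intervening on testing: hospital_load = -24*testing + 48. Reaching -51 requires testing = 33/8, not an integer.

set contact_cap = 6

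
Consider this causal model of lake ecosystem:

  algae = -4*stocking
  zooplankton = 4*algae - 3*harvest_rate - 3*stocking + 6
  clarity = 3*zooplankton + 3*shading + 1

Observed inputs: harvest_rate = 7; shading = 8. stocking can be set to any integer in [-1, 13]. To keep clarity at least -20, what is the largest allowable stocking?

stocking = 0

Substituting into the zooplankton equation gives zooplankton = -19*stocking - 15.
Substituting into the clarity equation gives clarity = -57*stocking - 20.
Require -57*stocking - 20 ≥ -20, so stocking ≤ 0.
The largest integer in [-1, 13] satisfying this is 0.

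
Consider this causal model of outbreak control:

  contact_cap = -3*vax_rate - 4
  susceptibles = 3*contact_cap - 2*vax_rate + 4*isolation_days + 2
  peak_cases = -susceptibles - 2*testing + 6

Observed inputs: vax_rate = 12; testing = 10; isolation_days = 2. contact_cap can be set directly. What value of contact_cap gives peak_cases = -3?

Intervening on contact_cap fixes its value directly, overriding its dependence on vax_rate.
Substituting into the susceptibles equation gives susceptibles = 3*contact_cap - 14.
Substituting into the peak_cases equation gives peak_cases = -3*contact_cap.
Solve -3*contact_cap = -3: contact_cap = -3 / -3 = 1.

contact_cap = 1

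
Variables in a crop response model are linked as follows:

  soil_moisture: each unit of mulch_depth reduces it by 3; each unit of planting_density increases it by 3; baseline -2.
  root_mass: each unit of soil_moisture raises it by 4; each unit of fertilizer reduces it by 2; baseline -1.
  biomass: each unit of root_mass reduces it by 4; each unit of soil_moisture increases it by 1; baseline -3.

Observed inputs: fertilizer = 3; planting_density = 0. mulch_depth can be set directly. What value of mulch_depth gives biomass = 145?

mulch_depth = 2

Substituting into the soil_moisture equation gives soil_moisture = -3*mulch_depth - 2.
This gives root_mass = -12*mulch_depth - 15.
This gives biomass = 45*mulch_depth + 55.
Solve 45*mulch_depth + 55 = 145: mulch_depth = (145 - 55) / 45 = 2.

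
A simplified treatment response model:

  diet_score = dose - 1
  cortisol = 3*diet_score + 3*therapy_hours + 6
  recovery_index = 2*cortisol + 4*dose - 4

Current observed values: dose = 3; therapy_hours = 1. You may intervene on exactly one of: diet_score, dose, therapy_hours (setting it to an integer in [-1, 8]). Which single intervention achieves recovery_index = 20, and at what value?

set diet_score = -1

Intervening on diet_score: with other inputs at their observed values, recovery_index = 6*diet_score + 26. Solving for 20 gives diet_score = -1, within [-1, 8].
Intervening on dose: recovery_index = 10*dose + 8. Reaching 20 requires dose = 6/5, not an integer.
Intervening on therapy_hours: recovery_index = 6*therapy_hours + 32. Reaching 20 requires therapy_hours = -2, outside [-1, 8].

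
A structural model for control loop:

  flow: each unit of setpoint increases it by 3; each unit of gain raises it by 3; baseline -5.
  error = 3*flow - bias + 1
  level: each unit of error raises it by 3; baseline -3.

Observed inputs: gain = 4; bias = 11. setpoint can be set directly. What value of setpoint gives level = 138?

Substituting into the flow equation gives flow = 3*setpoint + 7.
Substituting into the error equation gives error = 9*setpoint + 11.
level becomes 27*setpoint + 30.
Solve 27*setpoint + 30 = 138: setpoint = (138 - 30) / 27 = 4.

setpoint = 4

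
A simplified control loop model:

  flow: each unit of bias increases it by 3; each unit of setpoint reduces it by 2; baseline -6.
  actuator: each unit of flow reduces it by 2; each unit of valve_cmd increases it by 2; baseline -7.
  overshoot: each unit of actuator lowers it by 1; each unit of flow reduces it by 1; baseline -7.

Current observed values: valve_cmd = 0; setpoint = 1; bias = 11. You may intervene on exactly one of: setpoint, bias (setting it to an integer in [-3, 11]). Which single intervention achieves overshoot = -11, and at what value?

Intervening on setpoint: overshoot = -2*setpoint + 27. Reaching -11 requires setpoint = 19, outside [-3, 11].
Intervening on bias: with other inputs at their observed values, overshoot = 3*bias - 8. Solving for -11 gives bias = -1, within [-3, 11].

set bias = -1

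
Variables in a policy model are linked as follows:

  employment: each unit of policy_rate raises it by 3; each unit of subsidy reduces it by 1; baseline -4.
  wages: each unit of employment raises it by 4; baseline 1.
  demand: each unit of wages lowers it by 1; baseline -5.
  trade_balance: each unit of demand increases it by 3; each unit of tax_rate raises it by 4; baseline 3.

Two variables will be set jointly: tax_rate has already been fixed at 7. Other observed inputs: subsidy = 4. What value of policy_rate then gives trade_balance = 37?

With tax_rate held at 7:
Substituting into the employment equation gives employment = 3*policy_rate - 8.
wages becomes 12*policy_rate - 31.
This gives demand = -12*policy_rate + 26.
So trade_balance = -36*policy_rate + 109.
Solve -36*policy_rate + 109 = 37: policy_rate = (37 - 109) / -36 = 2.

policy_rate = 2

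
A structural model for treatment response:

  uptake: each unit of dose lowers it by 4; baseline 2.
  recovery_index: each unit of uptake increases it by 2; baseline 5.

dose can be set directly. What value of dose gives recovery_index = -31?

Substituting into the recovery_index equation gives recovery_index = -8*dose + 9.
Solve -8*dose + 9 = -31: dose = (-31 - 9) / -8 = 5.

dose = 5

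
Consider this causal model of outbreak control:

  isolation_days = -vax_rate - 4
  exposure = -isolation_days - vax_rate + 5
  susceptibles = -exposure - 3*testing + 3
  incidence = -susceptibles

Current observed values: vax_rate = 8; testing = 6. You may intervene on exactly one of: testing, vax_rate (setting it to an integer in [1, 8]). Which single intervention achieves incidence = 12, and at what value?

Intervening on testing: with other inputs at their observed values, incidence = 3*testing + 6. Solving for 12 gives testing = 2, within [1, 8].
Intervening on vax_rate: the paths from vax_rate to incidence cancel (net effect zero), leaving incidence = 24; 12 is unreachable this way.

set testing = 2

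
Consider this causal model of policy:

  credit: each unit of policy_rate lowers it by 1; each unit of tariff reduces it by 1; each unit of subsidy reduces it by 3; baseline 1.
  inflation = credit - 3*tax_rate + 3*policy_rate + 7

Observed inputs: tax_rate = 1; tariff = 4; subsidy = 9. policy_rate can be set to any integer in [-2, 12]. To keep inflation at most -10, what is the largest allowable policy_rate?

policy_rate = 8

Substituting into the credit equation gives credit = -policy_rate - 30.
This gives inflation = 2*policy_rate - 26.
Require 2*policy_rate - 26 ≤ -10, so policy_rate ≤ 8.
The largest integer in [-2, 12] satisfying this is 8.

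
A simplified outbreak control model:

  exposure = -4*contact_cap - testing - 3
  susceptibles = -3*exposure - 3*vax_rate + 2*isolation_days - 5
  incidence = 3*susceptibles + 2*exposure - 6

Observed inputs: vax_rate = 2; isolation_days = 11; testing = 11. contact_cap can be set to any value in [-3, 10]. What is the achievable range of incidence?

Substituting into the exposure equation gives exposure = -4*contact_cap - 14.
This gives susceptibles = 12*contact_cap + 53.
Substituting into the incidence equation gives incidence = 28*contact_cap + 125.
Linear in contact_cap, so extremes are at the endpoints: contact_cap = -3 gives incidence = 41; contact_cap = 10 gives incidence = 405.

41 to 405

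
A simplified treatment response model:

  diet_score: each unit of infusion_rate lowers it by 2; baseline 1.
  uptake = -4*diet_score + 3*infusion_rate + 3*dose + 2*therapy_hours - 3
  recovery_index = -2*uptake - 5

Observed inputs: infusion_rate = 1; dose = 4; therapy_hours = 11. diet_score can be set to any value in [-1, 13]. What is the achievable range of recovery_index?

-81 to 31

Intervening on diet_score fixes its value directly, overriding its dependence on infusion_rate.
Substituting into the uptake equation gives uptake = -4*diet_score + 34.
This gives recovery_index = 8*diet_score - 73.
Linear in diet_score, so extremes are at the endpoints: diet_score = -1 gives recovery_index = -81; diet_score = 13 gives recovery_index = 31.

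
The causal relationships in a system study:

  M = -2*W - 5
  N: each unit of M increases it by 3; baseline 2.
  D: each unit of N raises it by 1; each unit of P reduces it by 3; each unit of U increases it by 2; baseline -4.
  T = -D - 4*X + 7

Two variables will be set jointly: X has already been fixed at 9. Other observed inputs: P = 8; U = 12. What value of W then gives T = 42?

W = 9

With X held at 9:
Substituting into the N equation gives N = -6*W - 13.
Substituting into the D equation gives D = -6*W - 17.
Substituting into the T equation gives T = 6*W - 12.
Solve 6*W - 12 = 42: W = (42 + 12) / 6 = 9.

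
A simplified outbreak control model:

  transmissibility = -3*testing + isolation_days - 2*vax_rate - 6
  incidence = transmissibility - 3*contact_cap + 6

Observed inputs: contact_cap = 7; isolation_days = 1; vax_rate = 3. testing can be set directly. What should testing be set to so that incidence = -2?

testing = -8

Substituting into the transmissibility equation gives transmissibility = -3*testing - 11.
So incidence = -3*testing - 26.
Solve -3*testing - 26 = -2: testing = (-2 + 26) / -3 = -8.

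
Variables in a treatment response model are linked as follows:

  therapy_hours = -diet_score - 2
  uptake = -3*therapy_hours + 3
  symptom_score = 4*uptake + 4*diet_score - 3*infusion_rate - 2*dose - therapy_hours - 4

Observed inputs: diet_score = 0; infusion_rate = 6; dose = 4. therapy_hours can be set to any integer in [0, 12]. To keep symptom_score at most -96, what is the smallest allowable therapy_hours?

Intervening on therapy_hours fixes its value directly, overriding its dependence on diet_score.
Substituting into the symptom_score equation gives symptom_score = -13*therapy_hours - 18.
Require -13*therapy_hours - 18 ≤ -96, so therapy_hours ≥ 6.
The smallest integer in [0, 12] satisfying this is 6.

therapy_hours = 6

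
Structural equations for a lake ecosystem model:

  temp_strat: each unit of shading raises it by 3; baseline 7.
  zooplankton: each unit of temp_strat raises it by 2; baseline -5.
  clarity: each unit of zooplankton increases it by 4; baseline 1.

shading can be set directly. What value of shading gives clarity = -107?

Substituting into the zooplankton equation gives zooplankton = 6*shading + 9.
So clarity = 24*shading + 37.
Solve 24*shading + 37 = -107: shading = (-107 - 37) / 24 = -6.

shading = -6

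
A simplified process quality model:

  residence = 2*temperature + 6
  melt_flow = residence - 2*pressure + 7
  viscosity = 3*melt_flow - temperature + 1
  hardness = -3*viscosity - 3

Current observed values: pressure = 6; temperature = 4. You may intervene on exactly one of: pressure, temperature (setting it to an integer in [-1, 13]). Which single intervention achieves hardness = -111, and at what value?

Intervening on pressure: with other inputs at their observed values, hardness = 18*pressure - 183. Solving for -111 gives pressure = 4, within [-1, 13].
Intervening on temperature: hardness = -15*temperature - 15. Reaching -111 requires temperature = 32/5, not an integer.

set pressure = 4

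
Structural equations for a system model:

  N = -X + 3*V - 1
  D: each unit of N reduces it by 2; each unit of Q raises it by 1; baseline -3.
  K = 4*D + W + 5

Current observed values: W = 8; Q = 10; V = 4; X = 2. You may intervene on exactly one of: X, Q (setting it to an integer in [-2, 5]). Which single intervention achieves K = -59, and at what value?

set Q = 3

Intervening on X: K = 8*X - 47. Reaching -59 requires X = -3/2, not an integer.
Intervening on Q: with other inputs at their observed values, K = 4*Q - 71. Solving for -59 gives Q = 3, within [-2, 5].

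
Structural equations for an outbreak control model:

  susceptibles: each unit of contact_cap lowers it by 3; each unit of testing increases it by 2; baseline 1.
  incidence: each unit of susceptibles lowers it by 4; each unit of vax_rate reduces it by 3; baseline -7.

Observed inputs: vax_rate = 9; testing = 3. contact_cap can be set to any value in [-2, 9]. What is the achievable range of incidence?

-86 to 46

Substituting into the susceptibles equation gives susceptibles = -3*contact_cap + 7.
This gives incidence = 12*contact_cap - 62.
Linear in contact_cap, so extremes are at the endpoints: contact_cap = -2 gives incidence = -86; contact_cap = 9 gives incidence = 46.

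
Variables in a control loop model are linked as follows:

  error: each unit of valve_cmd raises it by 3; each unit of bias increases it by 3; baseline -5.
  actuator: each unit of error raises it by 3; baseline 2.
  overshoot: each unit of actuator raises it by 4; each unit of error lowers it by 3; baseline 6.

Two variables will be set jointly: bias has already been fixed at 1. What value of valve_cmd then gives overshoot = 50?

With bias held at 1:
Substituting into the error equation gives error = 3*valve_cmd - 2.
So actuator = 9*valve_cmd - 4.
Substituting into the overshoot equation gives overshoot = 27*valve_cmd - 4.
Solve 27*valve_cmd - 4 = 50: valve_cmd = (50 + 4) / 27 = 2.

valve_cmd = 2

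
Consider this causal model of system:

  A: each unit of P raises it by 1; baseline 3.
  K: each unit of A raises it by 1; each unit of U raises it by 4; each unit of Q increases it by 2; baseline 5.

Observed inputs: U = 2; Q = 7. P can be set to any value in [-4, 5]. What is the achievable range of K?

Substituting into the K equation gives K = P + 30.
Linear in P, so extremes are at the endpoints: P = -4 gives K = 26; P = 5 gives K = 35.

26 to 35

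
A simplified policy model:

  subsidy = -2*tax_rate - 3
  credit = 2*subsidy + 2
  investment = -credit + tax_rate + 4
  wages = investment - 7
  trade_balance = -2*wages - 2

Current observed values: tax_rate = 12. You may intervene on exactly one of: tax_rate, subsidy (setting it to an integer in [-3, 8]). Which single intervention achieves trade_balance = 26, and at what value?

Intervening on tax_rate: with other inputs at their observed values, trade_balance = -10*tax_rate - 4. Solving for 26 gives tax_rate = -3, within [-3, 8].
Intervening on subsidy: trade_balance = 4*subsidy - 16. Reaching 26 requires subsidy = 21/2, not an integer.

set tax_rate = -3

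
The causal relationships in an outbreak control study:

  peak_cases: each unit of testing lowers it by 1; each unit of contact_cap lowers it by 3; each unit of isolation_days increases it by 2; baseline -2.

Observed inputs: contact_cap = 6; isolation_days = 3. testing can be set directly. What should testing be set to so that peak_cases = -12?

testing = -2

Substituting into the peak_cases equation gives peak_cases = -testing - 14.
Solve -testing - 14 = -12: testing = (-12 + 14) / -1 = -2.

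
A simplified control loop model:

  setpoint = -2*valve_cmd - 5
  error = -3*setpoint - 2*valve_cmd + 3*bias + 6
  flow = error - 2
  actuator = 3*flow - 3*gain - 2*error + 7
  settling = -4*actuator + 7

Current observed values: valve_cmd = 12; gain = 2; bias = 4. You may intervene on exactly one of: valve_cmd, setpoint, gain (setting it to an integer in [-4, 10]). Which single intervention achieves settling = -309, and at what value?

set gain = 1

Intervening on valve_cmd: settling = -16*valve_cmd - 105. Reaching -309 requires valve_cmd = 51/4, not an integer.
Intervening on setpoint: settling = 12*setpoint + 51. Reaching -309 requires setpoint = -30, outside [-4, 10].
Intervening on gain: with other inputs at their observed values, settling = 12*gain - 321. Solving for -309 gives gain = 1, within [-4, 10].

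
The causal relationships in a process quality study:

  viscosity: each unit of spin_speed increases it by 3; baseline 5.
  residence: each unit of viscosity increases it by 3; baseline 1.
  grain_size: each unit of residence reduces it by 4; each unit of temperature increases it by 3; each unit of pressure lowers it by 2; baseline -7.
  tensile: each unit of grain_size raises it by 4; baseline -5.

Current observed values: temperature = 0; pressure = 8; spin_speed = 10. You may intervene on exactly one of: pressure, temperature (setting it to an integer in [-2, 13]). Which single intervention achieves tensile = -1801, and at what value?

Intervening on pressure: with other inputs at their observed values, tensile = -8*pressure - 1729. Solving for -1801 gives pressure = 9, within [-2, 13].
Intervening on temperature: tensile = 12*temperature - 1793. Reaching -1801 requires temperature = -2/3, not an integer.

set pressure = 9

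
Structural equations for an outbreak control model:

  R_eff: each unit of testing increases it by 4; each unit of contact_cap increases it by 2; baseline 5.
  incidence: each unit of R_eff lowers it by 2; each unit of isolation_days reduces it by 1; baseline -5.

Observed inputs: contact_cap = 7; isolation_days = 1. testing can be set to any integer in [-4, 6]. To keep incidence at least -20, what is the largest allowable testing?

testing = -3

Substituting into the R_eff equation gives R_eff = 4*testing + 19.
incidence becomes -8*testing - 44.
Require -8*testing - 44 ≥ -20, so testing ≤ -3.
The largest integer in [-4, 6] satisfying this is -3.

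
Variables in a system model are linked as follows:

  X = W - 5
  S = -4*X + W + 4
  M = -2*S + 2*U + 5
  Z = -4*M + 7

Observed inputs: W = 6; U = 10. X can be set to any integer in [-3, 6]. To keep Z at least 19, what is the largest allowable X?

Intervening on X fixes its value directly, overriding its dependence on W.
Substituting into the S equation gives S = -4*X + 10.
This gives M = 8*X + 5.
Substituting into the Z equation gives Z = -32*X - 13.
Require -32*X - 13 ≥ 19, so X ≤ -1.
The largest integer in [-3, 6] satisfying this is -1.

X = -1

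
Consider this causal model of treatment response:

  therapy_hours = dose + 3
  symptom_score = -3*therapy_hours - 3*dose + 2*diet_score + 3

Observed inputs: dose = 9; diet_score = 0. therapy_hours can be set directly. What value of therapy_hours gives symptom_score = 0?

therapy_hours = -8

Intervening on therapy_hours fixes its value directly, overriding its dependence on dose.
Substituting into the symptom_score equation gives symptom_score = -3*therapy_hours - 24.
Solve -3*therapy_hours - 24 = 0: therapy_hours = (0 + 24) / -3 = -8.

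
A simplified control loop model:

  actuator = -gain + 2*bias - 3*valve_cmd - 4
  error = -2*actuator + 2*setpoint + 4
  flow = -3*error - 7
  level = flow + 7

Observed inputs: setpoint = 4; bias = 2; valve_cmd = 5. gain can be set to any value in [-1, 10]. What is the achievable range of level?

-186 to -120

Substituting into the actuator equation gives actuator = -gain - 15.
Substituting into the error equation gives error = 2*gain + 42.
Substituting into the flow equation gives flow = -6*gain - 133.
Substituting into the level equation gives level = -6*gain - 126.
Linear in gain, so extremes are at the endpoints: gain = -1 gives level = -120; gain = 10 gives level = -186.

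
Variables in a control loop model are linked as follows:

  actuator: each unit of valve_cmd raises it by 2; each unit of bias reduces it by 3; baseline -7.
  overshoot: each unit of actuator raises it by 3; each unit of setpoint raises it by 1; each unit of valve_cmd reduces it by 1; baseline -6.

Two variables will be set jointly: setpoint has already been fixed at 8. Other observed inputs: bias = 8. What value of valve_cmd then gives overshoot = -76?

valve_cmd = 3

With setpoint held at 8:
Substituting into the actuator equation gives actuator = 2*valve_cmd - 31.
So overshoot = 5*valve_cmd - 91.
Solve 5*valve_cmd - 91 = -76: valve_cmd = (-76 + 91) / 5 = 3.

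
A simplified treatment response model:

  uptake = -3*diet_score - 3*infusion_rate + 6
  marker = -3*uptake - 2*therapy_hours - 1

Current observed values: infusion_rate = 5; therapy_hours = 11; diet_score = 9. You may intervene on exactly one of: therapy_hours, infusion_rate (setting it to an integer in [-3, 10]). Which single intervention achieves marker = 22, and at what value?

Intervening on therapy_hours: marker = -2*therapy_hours + 107. Reaching 22 requires therapy_hours = 85/2, not an integer.
Intervening on infusion_rate: with other inputs at their observed values, marker = 9*infusion_rate + 40. Solving for 22 gives infusion_rate = -2, within [-3, 10].

set infusion_rate = -2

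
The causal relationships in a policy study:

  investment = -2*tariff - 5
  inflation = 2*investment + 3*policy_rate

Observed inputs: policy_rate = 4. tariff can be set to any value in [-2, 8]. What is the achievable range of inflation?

Substituting into the inflation equation gives inflation = -4*tariff + 2.
Linear in tariff, so extremes are at the endpoints: tariff = -2 gives inflation = 10; tariff = 8 gives inflation = -30.

-30 to 10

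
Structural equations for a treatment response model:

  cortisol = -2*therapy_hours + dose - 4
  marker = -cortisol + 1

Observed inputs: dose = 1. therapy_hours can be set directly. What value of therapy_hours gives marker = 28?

Substituting into the cortisol equation gives cortisol = -2*therapy_hours - 3.
Substituting into the marker equation gives marker = 2*therapy_hours + 4.
Solve 2*therapy_hours + 4 = 28: therapy_hours = (28 - 4) / 2 = 12.

therapy_hours = 12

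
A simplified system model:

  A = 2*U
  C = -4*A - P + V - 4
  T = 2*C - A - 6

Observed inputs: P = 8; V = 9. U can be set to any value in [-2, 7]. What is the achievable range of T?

Substituting into the C equation gives C = -8*U - 3.
So T = -18*U - 12.
Linear in U, so extremes are at the endpoints: U = -2 gives T = 24; U = 7 gives T = -138.

-138 to 24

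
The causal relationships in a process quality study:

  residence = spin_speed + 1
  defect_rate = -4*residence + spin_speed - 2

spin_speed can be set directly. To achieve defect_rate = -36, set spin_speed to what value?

Substituting into the defect_rate equation gives defect_rate = -3*spin_speed - 6.
Solve -3*spin_speed - 6 = -36: spin_speed = (-36 + 6) / -3 = 10.

spin_speed = 10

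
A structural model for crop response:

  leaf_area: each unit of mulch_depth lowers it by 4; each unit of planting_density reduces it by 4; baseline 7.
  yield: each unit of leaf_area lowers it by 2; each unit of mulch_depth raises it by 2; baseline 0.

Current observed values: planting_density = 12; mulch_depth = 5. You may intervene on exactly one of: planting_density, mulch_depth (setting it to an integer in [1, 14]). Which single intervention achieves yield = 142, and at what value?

set mulch_depth = 6

Intervening on planting_density: yield = 8*planting_density + 36. Reaching 142 requires planting_density = 53/4, not an integer.
Intervening on mulch_depth: with other inputs at their observed values, yield = 10*mulch_depth + 82. Solving for 142 gives mulch_depth = 6, within [1, 14].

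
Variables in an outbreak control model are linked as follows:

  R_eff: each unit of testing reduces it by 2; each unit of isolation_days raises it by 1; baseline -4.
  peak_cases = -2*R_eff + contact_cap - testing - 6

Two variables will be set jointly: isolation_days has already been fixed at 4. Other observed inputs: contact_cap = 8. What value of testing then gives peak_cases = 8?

With isolation_days held at 4:
Substituting into the R_eff equation gives R_eff = -2*testing.
peak_cases becomes 3*testing + 2.
Solve 3*testing + 2 = 8: testing = (8 - 2) / 3 = 2.

testing = 2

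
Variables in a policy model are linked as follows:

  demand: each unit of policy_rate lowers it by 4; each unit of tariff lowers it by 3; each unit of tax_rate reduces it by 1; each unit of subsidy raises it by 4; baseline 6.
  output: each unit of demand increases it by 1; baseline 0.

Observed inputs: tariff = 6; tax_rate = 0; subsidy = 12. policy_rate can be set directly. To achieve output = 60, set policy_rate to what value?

Substituting into the demand equation gives demand = -4*policy_rate + 36.
output becomes -4*policy_rate + 36.
Solve -4*policy_rate + 36 = 60: policy_rate = (60 - 36) / -4 = -6.

policy_rate = -6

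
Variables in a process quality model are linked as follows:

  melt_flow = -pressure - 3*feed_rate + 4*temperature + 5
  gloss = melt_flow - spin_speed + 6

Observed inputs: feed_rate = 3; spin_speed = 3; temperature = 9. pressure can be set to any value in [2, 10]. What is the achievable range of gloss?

25 to 33

Substituting into the melt_flow equation gives melt_flow = -pressure + 32.
Substituting into the gloss equation gives gloss = -pressure + 35.
Linear in pressure, so extremes are at the endpoints: pressure = 2 gives gloss = 33; pressure = 10 gives gloss = 25.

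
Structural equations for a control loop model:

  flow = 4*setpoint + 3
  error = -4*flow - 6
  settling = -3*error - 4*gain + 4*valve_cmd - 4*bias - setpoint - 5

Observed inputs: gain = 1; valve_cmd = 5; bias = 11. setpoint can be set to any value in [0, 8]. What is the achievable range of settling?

Substituting into the error equation gives error = -16*setpoint - 18.
Substituting into the settling equation gives settling = 47*setpoint + 21.
Linear in setpoint, so extremes are at the endpoints: setpoint = 0 gives settling = 21; setpoint = 8 gives settling = 397.

21 to 397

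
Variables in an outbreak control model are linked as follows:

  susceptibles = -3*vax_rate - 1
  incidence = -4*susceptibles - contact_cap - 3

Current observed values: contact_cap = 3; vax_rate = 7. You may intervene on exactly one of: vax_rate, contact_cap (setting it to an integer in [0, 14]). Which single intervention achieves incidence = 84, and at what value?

set contact_cap = 1

Intervening on vax_rate: incidence = 12*vax_rate - 2. Reaching 84 requires vax_rate = 43/6, not an integer.
Intervening on contact_cap: with other inputs at their observed values, incidence = -contact_cap + 85. Solving for 84 gives contact_cap = 1, within [0, 14].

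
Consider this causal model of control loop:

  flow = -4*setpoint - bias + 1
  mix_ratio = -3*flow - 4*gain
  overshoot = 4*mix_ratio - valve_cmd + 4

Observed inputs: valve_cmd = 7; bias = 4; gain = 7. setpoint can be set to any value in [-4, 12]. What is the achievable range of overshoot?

-271 to 497

Substituting into the flow equation gives flow = -4*setpoint - 3.
mix_ratio becomes 12*setpoint - 19.
overshoot becomes 48*setpoint - 79.
Linear in setpoint, so extremes are at the endpoints: setpoint = -4 gives overshoot = -271; setpoint = 12 gives overshoot = 497.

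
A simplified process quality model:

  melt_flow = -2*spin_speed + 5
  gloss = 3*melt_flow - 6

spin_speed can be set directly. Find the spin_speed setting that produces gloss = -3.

spin_speed = 2

Substituting into the gloss equation gives gloss = -6*spin_speed + 9.
Solve -6*spin_speed + 9 = -3: spin_speed = (-3 - 9) / -6 = 2.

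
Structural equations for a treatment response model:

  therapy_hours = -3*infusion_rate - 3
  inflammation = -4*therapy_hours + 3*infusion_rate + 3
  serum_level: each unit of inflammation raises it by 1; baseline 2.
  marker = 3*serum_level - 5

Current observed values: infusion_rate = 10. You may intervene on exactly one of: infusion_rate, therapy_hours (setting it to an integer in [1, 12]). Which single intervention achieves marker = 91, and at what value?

Intervening on infusion_rate: with other inputs at their observed values, marker = 45*infusion_rate + 46. Solving for 91 gives infusion_rate = 1, within [1, 12].
Intervening on therapy_hours: marker = -12*therapy_hours + 100. Reaching 91 requires therapy_hours = 3/4, not an integer.

set infusion_rate = 1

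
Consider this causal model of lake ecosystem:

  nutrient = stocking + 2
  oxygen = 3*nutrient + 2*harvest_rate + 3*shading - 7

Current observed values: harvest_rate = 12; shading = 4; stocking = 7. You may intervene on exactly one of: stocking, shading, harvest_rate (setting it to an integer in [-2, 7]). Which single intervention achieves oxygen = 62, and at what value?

Intervening on stocking: oxygen = 3*stocking + 35. Reaching 62 requires stocking = 9, outside [-2, 7].
Intervening on shading: with other inputs at their observed values, oxygen = 3*shading + 44. Solving for 62 gives shading = 6, within [-2, 7].
Intervening on harvest_rate: oxygen = 2*harvest_rate + 32. Reaching 62 requires harvest_rate = 15, outside [-2, 7].

set shading = 6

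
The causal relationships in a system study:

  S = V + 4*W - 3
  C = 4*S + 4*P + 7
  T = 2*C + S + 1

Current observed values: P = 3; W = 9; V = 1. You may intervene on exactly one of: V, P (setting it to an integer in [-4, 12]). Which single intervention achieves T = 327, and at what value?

set V = -1

Intervening on V: with other inputs at their observed values, T = 9*V + 336. Solving for 327 gives V = -1, within [-4, 12].
Intervening on P: T = 8*P + 321. Reaching 327 requires P = 3/4, not an integer.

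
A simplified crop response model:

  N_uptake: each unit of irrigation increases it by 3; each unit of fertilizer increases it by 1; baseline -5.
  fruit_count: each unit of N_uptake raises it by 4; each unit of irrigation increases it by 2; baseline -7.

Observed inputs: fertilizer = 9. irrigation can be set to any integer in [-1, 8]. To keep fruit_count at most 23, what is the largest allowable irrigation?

irrigation = 1

Substituting into the N_uptake equation gives N_uptake = 3*irrigation + 4.
fruit_count becomes 14*irrigation + 9.
Require 14*irrigation + 9 ≤ 23, so irrigation ≤ 1.
The largest integer in [-1, 8] satisfying this is 1.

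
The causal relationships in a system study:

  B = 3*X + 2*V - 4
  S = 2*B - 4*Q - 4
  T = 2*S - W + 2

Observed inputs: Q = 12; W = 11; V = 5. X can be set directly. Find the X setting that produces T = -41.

Substituting into the B equation gives B = 3*X + 6.
S becomes 6*X - 40.
This gives T = 12*X - 89.
Solve 12*X - 89 = -41: X = (-41 + 89) / 12 = 4.

X = 4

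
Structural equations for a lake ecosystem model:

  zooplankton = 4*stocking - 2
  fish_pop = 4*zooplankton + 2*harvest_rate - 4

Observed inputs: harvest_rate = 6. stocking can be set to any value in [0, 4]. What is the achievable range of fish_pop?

Substituting into the fish_pop equation gives fish_pop = 16*stocking.
Linear in stocking, so extremes are at the endpoints: stocking = 0 gives fish_pop = 0; stocking = 4 gives fish_pop = 64.

0 to 64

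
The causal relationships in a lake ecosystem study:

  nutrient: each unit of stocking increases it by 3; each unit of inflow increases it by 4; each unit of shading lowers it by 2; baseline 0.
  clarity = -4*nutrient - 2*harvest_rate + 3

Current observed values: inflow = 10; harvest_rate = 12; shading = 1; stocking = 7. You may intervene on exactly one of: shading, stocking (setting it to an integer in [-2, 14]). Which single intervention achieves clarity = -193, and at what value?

set shading = 9

Intervening on shading: with other inputs at their observed values, clarity = 8*shading - 265. Solving for -193 gives shading = 9, within [-2, 14].
Intervening on stocking: clarity = -12*stocking - 173. Reaching -193 requires stocking = 5/3, not an integer.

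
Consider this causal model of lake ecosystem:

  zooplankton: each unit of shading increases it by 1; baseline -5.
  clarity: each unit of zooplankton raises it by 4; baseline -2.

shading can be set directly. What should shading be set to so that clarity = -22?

Substituting into the clarity equation gives clarity = 4*shading - 22.
Solve 4*shading - 22 = -22: shading = (-22 + 22) / 4 = 0.

shading = 0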